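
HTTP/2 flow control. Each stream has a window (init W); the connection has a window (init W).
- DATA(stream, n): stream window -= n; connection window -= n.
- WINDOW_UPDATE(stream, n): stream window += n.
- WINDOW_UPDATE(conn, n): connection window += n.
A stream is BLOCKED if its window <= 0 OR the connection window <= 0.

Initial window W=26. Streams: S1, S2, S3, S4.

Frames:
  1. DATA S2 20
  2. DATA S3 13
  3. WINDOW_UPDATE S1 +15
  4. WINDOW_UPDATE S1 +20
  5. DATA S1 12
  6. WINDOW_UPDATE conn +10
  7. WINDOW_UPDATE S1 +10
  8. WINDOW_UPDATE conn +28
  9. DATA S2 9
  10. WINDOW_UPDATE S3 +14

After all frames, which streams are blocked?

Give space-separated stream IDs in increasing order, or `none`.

Answer: S2

Derivation:
Op 1: conn=6 S1=26 S2=6 S3=26 S4=26 blocked=[]
Op 2: conn=-7 S1=26 S2=6 S3=13 S4=26 blocked=[1, 2, 3, 4]
Op 3: conn=-7 S1=41 S2=6 S3=13 S4=26 blocked=[1, 2, 3, 4]
Op 4: conn=-7 S1=61 S2=6 S3=13 S4=26 blocked=[1, 2, 3, 4]
Op 5: conn=-19 S1=49 S2=6 S3=13 S4=26 blocked=[1, 2, 3, 4]
Op 6: conn=-9 S1=49 S2=6 S3=13 S4=26 blocked=[1, 2, 3, 4]
Op 7: conn=-9 S1=59 S2=6 S3=13 S4=26 blocked=[1, 2, 3, 4]
Op 8: conn=19 S1=59 S2=6 S3=13 S4=26 blocked=[]
Op 9: conn=10 S1=59 S2=-3 S3=13 S4=26 blocked=[2]
Op 10: conn=10 S1=59 S2=-3 S3=27 S4=26 blocked=[2]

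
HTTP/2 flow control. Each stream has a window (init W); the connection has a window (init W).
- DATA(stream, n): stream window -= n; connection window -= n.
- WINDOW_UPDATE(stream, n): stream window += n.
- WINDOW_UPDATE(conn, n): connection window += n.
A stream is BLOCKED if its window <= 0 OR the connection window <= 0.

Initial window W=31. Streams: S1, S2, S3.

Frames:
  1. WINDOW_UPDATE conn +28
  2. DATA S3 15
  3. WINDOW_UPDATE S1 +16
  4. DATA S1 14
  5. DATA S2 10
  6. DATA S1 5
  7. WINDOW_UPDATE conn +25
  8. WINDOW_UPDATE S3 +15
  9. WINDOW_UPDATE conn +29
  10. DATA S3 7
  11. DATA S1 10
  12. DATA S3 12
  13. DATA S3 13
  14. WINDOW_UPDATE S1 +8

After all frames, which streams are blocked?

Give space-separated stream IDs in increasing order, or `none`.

Op 1: conn=59 S1=31 S2=31 S3=31 blocked=[]
Op 2: conn=44 S1=31 S2=31 S3=16 blocked=[]
Op 3: conn=44 S1=47 S2=31 S3=16 blocked=[]
Op 4: conn=30 S1=33 S2=31 S3=16 blocked=[]
Op 5: conn=20 S1=33 S2=21 S3=16 blocked=[]
Op 6: conn=15 S1=28 S2=21 S3=16 blocked=[]
Op 7: conn=40 S1=28 S2=21 S3=16 blocked=[]
Op 8: conn=40 S1=28 S2=21 S3=31 blocked=[]
Op 9: conn=69 S1=28 S2=21 S3=31 blocked=[]
Op 10: conn=62 S1=28 S2=21 S3=24 blocked=[]
Op 11: conn=52 S1=18 S2=21 S3=24 blocked=[]
Op 12: conn=40 S1=18 S2=21 S3=12 blocked=[]
Op 13: conn=27 S1=18 S2=21 S3=-1 blocked=[3]
Op 14: conn=27 S1=26 S2=21 S3=-1 blocked=[3]

Answer: S3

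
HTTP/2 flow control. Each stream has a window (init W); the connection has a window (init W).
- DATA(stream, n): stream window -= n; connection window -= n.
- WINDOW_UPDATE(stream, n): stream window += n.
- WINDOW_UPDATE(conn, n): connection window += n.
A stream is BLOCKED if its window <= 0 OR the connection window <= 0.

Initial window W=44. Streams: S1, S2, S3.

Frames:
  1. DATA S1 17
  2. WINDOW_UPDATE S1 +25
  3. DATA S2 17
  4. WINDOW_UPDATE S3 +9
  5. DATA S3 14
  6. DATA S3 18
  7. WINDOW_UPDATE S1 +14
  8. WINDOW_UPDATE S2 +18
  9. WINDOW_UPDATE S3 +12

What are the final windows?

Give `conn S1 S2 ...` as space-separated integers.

Op 1: conn=27 S1=27 S2=44 S3=44 blocked=[]
Op 2: conn=27 S1=52 S2=44 S3=44 blocked=[]
Op 3: conn=10 S1=52 S2=27 S3=44 blocked=[]
Op 4: conn=10 S1=52 S2=27 S3=53 blocked=[]
Op 5: conn=-4 S1=52 S2=27 S3=39 blocked=[1, 2, 3]
Op 6: conn=-22 S1=52 S2=27 S3=21 blocked=[1, 2, 3]
Op 7: conn=-22 S1=66 S2=27 S3=21 blocked=[1, 2, 3]
Op 8: conn=-22 S1=66 S2=45 S3=21 blocked=[1, 2, 3]
Op 9: conn=-22 S1=66 S2=45 S3=33 blocked=[1, 2, 3]

Answer: -22 66 45 33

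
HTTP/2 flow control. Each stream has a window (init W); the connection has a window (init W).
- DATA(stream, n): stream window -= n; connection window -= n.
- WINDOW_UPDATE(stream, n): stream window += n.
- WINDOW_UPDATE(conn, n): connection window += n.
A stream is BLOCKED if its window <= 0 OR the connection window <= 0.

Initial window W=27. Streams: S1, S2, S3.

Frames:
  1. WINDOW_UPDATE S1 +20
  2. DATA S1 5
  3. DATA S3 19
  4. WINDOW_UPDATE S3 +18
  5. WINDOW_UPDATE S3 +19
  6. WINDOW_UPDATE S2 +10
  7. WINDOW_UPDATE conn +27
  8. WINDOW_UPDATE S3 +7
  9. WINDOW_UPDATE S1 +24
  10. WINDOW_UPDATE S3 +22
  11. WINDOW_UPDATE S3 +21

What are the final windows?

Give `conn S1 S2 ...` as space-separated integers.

Op 1: conn=27 S1=47 S2=27 S3=27 blocked=[]
Op 2: conn=22 S1=42 S2=27 S3=27 blocked=[]
Op 3: conn=3 S1=42 S2=27 S3=8 blocked=[]
Op 4: conn=3 S1=42 S2=27 S3=26 blocked=[]
Op 5: conn=3 S1=42 S2=27 S3=45 blocked=[]
Op 6: conn=3 S1=42 S2=37 S3=45 blocked=[]
Op 7: conn=30 S1=42 S2=37 S3=45 blocked=[]
Op 8: conn=30 S1=42 S2=37 S3=52 blocked=[]
Op 9: conn=30 S1=66 S2=37 S3=52 blocked=[]
Op 10: conn=30 S1=66 S2=37 S3=74 blocked=[]
Op 11: conn=30 S1=66 S2=37 S3=95 blocked=[]

Answer: 30 66 37 95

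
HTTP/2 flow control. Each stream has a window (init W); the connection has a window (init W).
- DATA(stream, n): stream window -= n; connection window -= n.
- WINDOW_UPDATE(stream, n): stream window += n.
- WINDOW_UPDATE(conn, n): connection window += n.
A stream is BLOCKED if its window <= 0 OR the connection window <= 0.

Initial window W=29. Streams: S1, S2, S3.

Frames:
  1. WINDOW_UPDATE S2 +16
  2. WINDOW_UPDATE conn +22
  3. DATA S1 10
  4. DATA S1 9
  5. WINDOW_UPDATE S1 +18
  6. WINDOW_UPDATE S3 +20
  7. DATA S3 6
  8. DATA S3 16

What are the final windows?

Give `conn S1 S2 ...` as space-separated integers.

Answer: 10 28 45 27

Derivation:
Op 1: conn=29 S1=29 S2=45 S3=29 blocked=[]
Op 2: conn=51 S1=29 S2=45 S3=29 blocked=[]
Op 3: conn=41 S1=19 S2=45 S3=29 blocked=[]
Op 4: conn=32 S1=10 S2=45 S3=29 blocked=[]
Op 5: conn=32 S1=28 S2=45 S3=29 blocked=[]
Op 6: conn=32 S1=28 S2=45 S3=49 blocked=[]
Op 7: conn=26 S1=28 S2=45 S3=43 blocked=[]
Op 8: conn=10 S1=28 S2=45 S3=27 blocked=[]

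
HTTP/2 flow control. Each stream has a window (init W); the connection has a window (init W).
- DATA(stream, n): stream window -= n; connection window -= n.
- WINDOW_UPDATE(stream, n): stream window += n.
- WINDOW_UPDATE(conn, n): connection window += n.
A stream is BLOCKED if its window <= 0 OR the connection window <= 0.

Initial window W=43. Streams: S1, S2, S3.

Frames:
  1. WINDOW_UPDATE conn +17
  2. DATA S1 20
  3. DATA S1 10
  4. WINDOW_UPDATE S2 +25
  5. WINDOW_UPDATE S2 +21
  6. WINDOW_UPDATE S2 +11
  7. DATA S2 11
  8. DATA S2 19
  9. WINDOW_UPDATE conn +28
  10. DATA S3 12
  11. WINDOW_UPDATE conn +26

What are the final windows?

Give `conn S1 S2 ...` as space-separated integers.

Answer: 42 13 70 31

Derivation:
Op 1: conn=60 S1=43 S2=43 S3=43 blocked=[]
Op 2: conn=40 S1=23 S2=43 S3=43 blocked=[]
Op 3: conn=30 S1=13 S2=43 S3=43 blocked=[]
Op 4: conn=30 S1=13 S2=68 S3=43 blocked=[]
Op 5: conn=30 S1=13 S2=89 S3=43 blocked=[]
Op 6: conn=30 S1=13 S2=100 S3=43 blocked=[]
Op 7: conn=19 S1=13 S2=89 S3=43 blocked=[]
Op 8: conn=0 S1=13 S2=70 S3=43 blocked=[1, 2, 3]
Op 9: conn=28 S1=13 S2=70 S3=43 blocked=[]
Op 10: conn=16 S1=13 S2=70 S3=31 blocked=[]
Op 11: conn=42 S1=13 S2=70 S3=31 blocked=[]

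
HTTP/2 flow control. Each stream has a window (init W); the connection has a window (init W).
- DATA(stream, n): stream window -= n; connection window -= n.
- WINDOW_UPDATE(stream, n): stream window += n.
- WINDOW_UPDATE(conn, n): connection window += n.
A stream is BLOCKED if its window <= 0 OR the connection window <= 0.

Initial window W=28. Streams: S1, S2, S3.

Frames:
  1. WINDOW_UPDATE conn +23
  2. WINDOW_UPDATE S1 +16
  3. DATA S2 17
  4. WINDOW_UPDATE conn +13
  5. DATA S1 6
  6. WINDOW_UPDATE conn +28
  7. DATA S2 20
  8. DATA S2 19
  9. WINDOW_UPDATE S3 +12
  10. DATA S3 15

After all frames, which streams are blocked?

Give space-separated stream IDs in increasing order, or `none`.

Op 1: conn=51 S1=28 S2=28 S3=28 blocked=[]
Op 2: conn=51 S1=44 S2=28 S3=28 blocked=[]
Op 3: conn=34 S1=44 S2=11 S3=28 blocked=[]
Op 4: conn=47 S1=44 S2=11 S3=28 blocked=[]
Op 5: conn=41 S1=38 S2=11 S3=28 blocked=[]
Op 6: conn=69 S1=38 S2=11 S3=28 blocked=[]
Op 7: conn=49 S1=38 S2=-9 S3=28 blocked=[2]
Op 8: conn=30 S1=38 S2=-28 S3=28 blocked=[2]
Op 9: conn=30 S1=38 S2=-28 S3=40 blocked=[2]
Op 10: conn=15 S1=38 S2=-28 S3=25 blocked=[2]

Answer: S2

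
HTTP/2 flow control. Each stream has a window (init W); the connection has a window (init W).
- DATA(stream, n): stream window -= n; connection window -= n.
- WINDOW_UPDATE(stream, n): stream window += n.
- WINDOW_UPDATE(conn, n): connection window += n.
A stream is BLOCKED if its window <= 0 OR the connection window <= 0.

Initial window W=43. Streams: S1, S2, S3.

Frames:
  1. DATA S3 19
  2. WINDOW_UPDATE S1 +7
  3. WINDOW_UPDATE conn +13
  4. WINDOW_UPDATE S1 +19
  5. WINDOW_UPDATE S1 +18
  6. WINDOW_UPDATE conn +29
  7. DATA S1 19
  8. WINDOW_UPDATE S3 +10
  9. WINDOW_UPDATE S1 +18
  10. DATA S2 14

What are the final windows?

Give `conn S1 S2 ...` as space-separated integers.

Op 1: conn=24 S1=43 S2=43 S3=24 blocked=[]
Op 2: conn=24 S1=50 S2=43 S3=24 blocked=[]
Op 3: conn=37 S1=50 S2=43 S3=24 blocked=[]
Op 4: conn=37 S1=69 S2=43 S3=24 blocked=[]
Op 5: conn=37 S1=87 S2=43 S3=24 blocked=[]
Op 6: conn=66 S1=87 S2=43 S3=24 blocked=[]
Op 7: conn=47 S1=68 S2=43 S3=24 blocked=[]
Op 8: conn=47 S1=68 S2=43 S3=34 blocked=[]
Op 9: conn=47 S1=86 S2=43 S3=34 blocked=[]
Op 10: conn=33 S1=86 S2=29 S3=34 blocked=[]

Answer: 33 86 29 34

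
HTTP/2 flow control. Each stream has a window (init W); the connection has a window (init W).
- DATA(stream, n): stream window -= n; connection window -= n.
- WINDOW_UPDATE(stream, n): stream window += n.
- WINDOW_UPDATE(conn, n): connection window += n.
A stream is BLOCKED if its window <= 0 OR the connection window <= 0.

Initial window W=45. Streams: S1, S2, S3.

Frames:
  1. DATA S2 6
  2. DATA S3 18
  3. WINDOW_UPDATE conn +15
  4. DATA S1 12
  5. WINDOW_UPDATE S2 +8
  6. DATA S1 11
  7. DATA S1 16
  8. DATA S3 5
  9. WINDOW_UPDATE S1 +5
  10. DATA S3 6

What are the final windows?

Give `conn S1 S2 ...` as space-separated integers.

Op 1: conn=39 S1=45 S2=39 S3=45 blocked=[]
Op 2: conn=21 S1=45 S2=39 S3=27 blocked=[]
Op 3: conn=36 S1=45 S2=39 S3=27 blocked=[]
Op 4: conn=24 S1=33 S2=39 S3=27 blocked=[]
Op 5: conn=24 S1=33 S2=47 S3=27 blocked=[]
Op 6: conn=13 S1=22 S2=47 S3=27 blocked=[]
Op 7: conn=-3 S1=6 S2=47 S3=27 blocked=[1, 2, 3]
Op 8: conn=-8 S1=6 S2=47 S3=22 blocked=[1, 2, 3]
Op 9: conn=-8 S1=11 S2=47 S3=22 blocked=[1, 2, 3]
Op 10: conn=-14 S1=11 S2=47 S3=16 blocked=[1, 2, 3]

Answer: -14 11 47 16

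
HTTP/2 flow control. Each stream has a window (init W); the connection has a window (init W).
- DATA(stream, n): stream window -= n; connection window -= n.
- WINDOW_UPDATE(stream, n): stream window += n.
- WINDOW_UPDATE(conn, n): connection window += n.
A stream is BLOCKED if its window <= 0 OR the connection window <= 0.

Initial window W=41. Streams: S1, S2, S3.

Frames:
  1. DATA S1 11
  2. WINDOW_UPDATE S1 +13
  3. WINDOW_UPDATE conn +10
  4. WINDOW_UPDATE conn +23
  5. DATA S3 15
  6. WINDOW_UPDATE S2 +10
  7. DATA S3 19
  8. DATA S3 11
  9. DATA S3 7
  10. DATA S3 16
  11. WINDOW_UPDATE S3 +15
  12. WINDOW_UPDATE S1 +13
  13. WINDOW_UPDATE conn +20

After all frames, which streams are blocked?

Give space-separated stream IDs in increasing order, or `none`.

Op 1: conn=30 S1=30 S2=41 S3=41 blocked=[]
Op 2: conn=30 S1=43 S2=41 S3=41 blocked=[]
Op 3: conn=40 S1=43 S2=41 S3=41 blocked=[]
Op 4: conn=63 S1=43 S2=41 S3=41 blocked=[]
Op 5: conn=48 S1=43 S2=41 S3=26 blocked=[]
Op 6: conn=48 S1=43 S2=51 S3=26 blocked=[]
Op 7: conn=29 S1=43 S2=51 S3=7 blocked=[]
Op 8: conn=18 S1=43 S2=51 S3=-4 blocked=[3]
Op 9: conn=11 S1=43 S2=51 S3=-11 blocked=[3]
Op 10: conn=-5 S1=43 S2=51 S3=-27 blocked=[1, 2, 3]
Op 11: conn=-5 S1=43 S2=51 S3=-12 blocked=[1, 2, 3]
Op 12: conn=-5 S1=56 S2=51 S3=-12 blocked=[1, 2, 3]
Op 13: conn=15 S1=56 S2=51 S3=-12 blocked=[3]

Answer: S3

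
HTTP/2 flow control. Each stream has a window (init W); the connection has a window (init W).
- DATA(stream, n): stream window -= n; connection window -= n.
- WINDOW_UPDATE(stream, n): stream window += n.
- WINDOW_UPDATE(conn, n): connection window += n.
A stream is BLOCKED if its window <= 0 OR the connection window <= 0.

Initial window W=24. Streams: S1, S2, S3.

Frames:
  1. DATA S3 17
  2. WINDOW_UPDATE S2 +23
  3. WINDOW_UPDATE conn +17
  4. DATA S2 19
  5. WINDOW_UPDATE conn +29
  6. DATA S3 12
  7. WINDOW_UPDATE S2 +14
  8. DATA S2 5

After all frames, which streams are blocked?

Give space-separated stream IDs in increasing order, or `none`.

Op 1: conn=7 S1=24 S2=24 S3=7 blocked=[]
Op 2: conn=7 S1=24 S2=47 S3=7 blocked=[]
Op 3: conn=24 S1=24 S2=47 S3=7 blocked=[]
Op 4: conn=5 S1=24 S2=28 S3=7 blocked=[]
Op 5: conn=34 S1=24 S2=28 S3=7 blocked=[]
Op 6: conn=22 S1=24 S2=28 S3=-5 blocked=[3]
Op 7: conn=22 S1=24 S2=42 S3=-5 blocked=[3]
Op 8: conn=17 S1=24 S2=37 S3=-5 blocked=[3]

Answer: S3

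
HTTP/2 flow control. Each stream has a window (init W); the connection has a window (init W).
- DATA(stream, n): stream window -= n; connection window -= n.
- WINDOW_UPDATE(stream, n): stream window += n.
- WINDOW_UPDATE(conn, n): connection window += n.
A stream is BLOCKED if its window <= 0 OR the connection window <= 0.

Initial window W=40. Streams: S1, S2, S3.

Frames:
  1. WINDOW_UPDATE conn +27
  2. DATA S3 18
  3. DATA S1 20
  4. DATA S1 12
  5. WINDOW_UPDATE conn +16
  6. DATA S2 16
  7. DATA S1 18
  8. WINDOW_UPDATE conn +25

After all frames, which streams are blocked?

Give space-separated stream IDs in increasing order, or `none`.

Answer: S1

Derivation:
Op 1: conn=67 S1=40 S2=40 S3=40 blocked=[]
Op 2: conn=49 S1=40 S2=40 S3=22 blocked=[]
Op 3: conn=29 S1=20 S2=40 S3=22 blocked=[]
Op 4: conn=17 S1=8 S2=40 S3=22 blocked=[]
Op 5: conn=33 S1=8 S2=40 S3=22 blocked=[]
Op 6: conn=17 S1=8 S2=24 S3=22 blocked=[]
Op 7: conn=-1 S1=-10 S2=24 S3=22 blocked=[1, 2, 3]
Op 8: conn=24 S1=-10 S2=24 S3=22 blocked=[1]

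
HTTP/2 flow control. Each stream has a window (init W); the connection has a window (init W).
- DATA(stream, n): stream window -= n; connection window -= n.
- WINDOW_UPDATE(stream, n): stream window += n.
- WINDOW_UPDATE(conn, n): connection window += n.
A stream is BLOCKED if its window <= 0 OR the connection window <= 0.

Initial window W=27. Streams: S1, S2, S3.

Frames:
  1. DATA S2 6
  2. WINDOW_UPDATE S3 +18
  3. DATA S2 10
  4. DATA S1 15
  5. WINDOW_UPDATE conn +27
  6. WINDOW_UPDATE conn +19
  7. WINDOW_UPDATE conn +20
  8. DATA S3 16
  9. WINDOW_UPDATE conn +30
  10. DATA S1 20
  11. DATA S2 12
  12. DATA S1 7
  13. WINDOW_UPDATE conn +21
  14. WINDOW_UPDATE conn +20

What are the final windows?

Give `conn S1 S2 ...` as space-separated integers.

Answer: 78 -15 -1 29

Derivation:
Op 1: conn=21 S1=27 S2=21 S3=27 blocked=[]
Op 2: conn=21 S1=27 S2=21 S3=45 blocked=[]
Op 3: conn=11 S1=27 S2=11 S3=45 blocked=[]
Op 4: conn=-4 S1=12 S2=11 S3=45 blocked=[1, 2, 3]
Op 5: conn=23 S1=12 S2=11 S3=45 blocked=[]
Op 6: conn=42 S1=12 S2=11 S3=45 blocked=[]
Op 7: conn=62 S1=12 S2=11 S3=45 blocked=[]
Op 8: conn=46 S1=12 S2=11 S3=29 blocked=[]
Op 9: conn=76 S1=12 S2=11 S3=29 blocked=[]
Op 10: conn=56 S1=-8 S2=11 S3=29 blocked=[1]
Op 11: conn=44 S1=-8 S2=-1 S3=29 blocked=[1, 2]
Op 12: conn=37 S1=-15 S2=-1 S3=29 blocked=[1, 2]
Op 13: conn=58 S1=-15 S2=-1 S3=29 blocked=[1, 2]
Op 14: conn=78 S1=-15 S2=-1 S3=29 blocked=[1, 2]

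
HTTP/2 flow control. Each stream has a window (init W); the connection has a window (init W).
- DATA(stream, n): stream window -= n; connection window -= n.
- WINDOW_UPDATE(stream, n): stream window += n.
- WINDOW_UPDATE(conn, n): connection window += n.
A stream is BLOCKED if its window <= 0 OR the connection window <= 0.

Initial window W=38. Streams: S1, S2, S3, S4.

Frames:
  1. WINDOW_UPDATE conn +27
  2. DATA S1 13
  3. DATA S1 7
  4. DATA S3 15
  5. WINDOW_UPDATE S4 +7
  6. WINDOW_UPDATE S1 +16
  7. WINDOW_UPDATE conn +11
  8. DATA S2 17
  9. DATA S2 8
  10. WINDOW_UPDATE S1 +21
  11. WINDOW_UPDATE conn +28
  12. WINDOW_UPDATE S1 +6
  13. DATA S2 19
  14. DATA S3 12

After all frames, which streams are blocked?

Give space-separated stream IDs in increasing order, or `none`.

Op 1: conn=65 S1=38 S2=38 S3=38 S4=38 blocked=[]
Op 2: conn=52 S1=25 S2=38 S3=38 S4=38 blocked=[]
Op 3: conn=45 S1=18 S2=38 S3=38 S4=38 blocked=[]
Op 4: conn=30 S1=18 S2=38 S3=23 S4=38 blocked=[]
Op 5: conn=30 S1=18 S2=38 S3=23 S4=45 blocked=[]
Op 6: conn=30 S1=34 S2=38 S3=23 S4=45 blocked=[]
Op 7: conn=41 S1=34 S2=38 S3=23 S4=45 blocked=[]
Op 8: conn=24 S1=34 S2=21 S3=23 S4=45 blocked=[]
Op 9: conn=16 S1=34 S2=13 S3=23 S4=45 blocked=[]
Op 10: conn=16 S1=55 S2=13 S3=23 S4=45 blocked=[]
Op 11: conn=44 S1=55 S2=13 S3=23 S4=45 blocked=[]
Op 12: conn=44 S1=61 S2=13 S3=23 S4=45 blocked=[]
Op 13: conn=25 S1=61 S2=-6 S3=23 S4=45 blocked=[2]
Op 14: conn=13 S1=61 S2=-6 S3=11 S4=45 blocked=[2]

Answer: S2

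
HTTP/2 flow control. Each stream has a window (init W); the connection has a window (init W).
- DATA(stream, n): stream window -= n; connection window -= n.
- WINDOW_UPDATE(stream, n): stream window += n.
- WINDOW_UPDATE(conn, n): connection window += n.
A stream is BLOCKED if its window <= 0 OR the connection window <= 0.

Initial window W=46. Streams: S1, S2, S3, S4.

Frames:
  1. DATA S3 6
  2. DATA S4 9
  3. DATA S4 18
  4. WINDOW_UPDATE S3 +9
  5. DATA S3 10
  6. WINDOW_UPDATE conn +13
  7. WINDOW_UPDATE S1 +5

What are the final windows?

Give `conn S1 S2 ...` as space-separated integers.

Op 1: conn=40 S1=46 S2=46 S3=40 S4=46 blocked=[]
Op 2: conn=31 S1=46 S2=46 S3=40 S4=37 blocked=[]
Op 3: conn=13 S1=46 S2=46 S3=40 S4=19 blocked=[]
Op 4: conn=13 S1=46 S2=46 S3=49 S4=19 blocked=[]
Op 5: conn=3 S1=46 S2=46 S3=39 S4=19 blocked=[]
Op 6: conn=16 S1=46 S2=46 S3=39 S4=19 blocked=[]
Op 7: conn=16 S1=51 S2=46 S3=39 S4=19 blocked=[]

Answer: 16 51 46 39 19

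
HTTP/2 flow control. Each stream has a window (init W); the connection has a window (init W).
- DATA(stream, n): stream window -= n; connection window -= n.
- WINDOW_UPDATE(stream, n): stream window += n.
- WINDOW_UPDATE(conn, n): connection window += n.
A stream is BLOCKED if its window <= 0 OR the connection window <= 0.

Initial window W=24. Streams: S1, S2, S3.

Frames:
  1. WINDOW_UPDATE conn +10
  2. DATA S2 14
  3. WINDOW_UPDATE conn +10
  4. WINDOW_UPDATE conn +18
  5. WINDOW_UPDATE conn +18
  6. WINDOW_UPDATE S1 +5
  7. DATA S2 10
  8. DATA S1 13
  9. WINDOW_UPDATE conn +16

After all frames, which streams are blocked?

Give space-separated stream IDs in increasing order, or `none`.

Op 1: conn=34 S1=24 S2=24 S3=24 blocked=[]
Op 2: conn=20 S1=24 S2=10 S3=24 blocked=[]
Op 3: conn=30 S1=24 S2=10 S3=24 blocked=[]
Op 4: conn=48 S1=24 S2=10 S3=24 blocked=[]
Op 5: conn=66 S1=24 S2=10 S3=24 blocked=[]
Op 6: conn=66 S1=29 S2=10 S3=24 blocked=[]
Op 7: conn=56 S1=29 S2=0 S3=24 blocked=[2]
Op 8: conn=43 S1=16 S2=0 S3=24 blocked=[2]
Op 9: conn=59 S1=16 S2=0 S3=24 blocked=[2]

Answer: S2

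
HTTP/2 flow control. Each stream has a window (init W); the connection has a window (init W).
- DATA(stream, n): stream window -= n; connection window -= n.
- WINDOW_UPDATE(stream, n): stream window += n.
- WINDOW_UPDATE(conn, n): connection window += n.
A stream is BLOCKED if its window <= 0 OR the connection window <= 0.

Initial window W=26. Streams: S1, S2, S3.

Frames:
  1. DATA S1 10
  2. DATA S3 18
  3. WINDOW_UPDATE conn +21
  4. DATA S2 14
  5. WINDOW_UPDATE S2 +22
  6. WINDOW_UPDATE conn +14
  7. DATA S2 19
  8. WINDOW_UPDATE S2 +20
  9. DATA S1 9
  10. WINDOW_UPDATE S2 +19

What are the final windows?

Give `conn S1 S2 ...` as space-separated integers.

Op 1: conn=16 S1=16 S2=26 S3=26 blocked=[]
Op 2: conn=-2 S1=16 S2=26 S3=8 blocked=[1, 2, 3]
Op 3: conn=19 S1=16 S2=26 S3=8 blocked=[]
Op 4: conn=5 S1=16 S2=12 S3=8 blocked=[]
Op 5: conn=5 S1=16 S2=34 S3=8 blocked=[]
Op 6: conn=19 S1=16 S2=34 S3=8 blocked=[]
Op 7: conn=0 S1=16 S2=15 S3=8 blocked=[1, 2, 3]
Op 8: conn=0 S1=16 S2=35 S3=8 blocked=[1, 2, 3]
Op 9: conn=-9 S1=7 S2=35 S3=8 blocked=[1, 2, 3]
Op 10: conn=-9 S1=7 S2=54 S3=8 blocked=[1, 2, 3]

Answer: -9 7 54 8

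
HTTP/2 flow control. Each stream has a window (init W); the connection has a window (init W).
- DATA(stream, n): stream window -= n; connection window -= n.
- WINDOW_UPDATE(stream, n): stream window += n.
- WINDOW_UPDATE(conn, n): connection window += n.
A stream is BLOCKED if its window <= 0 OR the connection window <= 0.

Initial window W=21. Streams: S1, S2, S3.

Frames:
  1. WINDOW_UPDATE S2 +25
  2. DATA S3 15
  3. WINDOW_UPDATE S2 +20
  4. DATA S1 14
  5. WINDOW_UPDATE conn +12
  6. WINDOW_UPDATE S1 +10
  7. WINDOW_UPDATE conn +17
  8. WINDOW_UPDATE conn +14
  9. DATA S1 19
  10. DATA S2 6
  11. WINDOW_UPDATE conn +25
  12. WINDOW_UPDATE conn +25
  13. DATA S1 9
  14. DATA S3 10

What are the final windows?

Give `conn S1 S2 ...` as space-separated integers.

Op 1: conn=21 S1=21 S2=46 S3=21 blocked=[]
Op 2: conn=6 S1=21 S2=46 S3=6 blocked=[]
Op 3: conn=6 S1=21 S2=66 S3=6 blocked=[]
Op 4: conn=-8 S1=7 S2=66 S3=6 blocked=[1, 2, 3]
Op 5: conn=4 S1=7 S2=66 S3=6 blocked=[]
Op 6: conn=4 S1=17 S2=66 S3=6 blocked=[]
Op 7: conn=21 S1=17 S2=66 S3=6 blocked=[]
Op 8: conn=35 S1=17 S2=66 S3=6 blocked=[]
Op 9: conn=16 S1=-2 S2=66 S3=6 blocked=[1]
Op 10: conn=10 S1=-2 S2=60 S3=6 blocked=[1]
Op 11: conn=35 S1=-2 S2=60 S3=6 blocked=[1]
Op 12: conn=60 S1=-2 S2=60 S3=6 blocked=[1]
Op 13: conn=51 S1=-11 S2=60 S3=6 blocked=[1]
Op 14: conn=41 S1=-11 S2=60 S3=-4 blocked=[1, 3]

Answer: 41 -11 60 -4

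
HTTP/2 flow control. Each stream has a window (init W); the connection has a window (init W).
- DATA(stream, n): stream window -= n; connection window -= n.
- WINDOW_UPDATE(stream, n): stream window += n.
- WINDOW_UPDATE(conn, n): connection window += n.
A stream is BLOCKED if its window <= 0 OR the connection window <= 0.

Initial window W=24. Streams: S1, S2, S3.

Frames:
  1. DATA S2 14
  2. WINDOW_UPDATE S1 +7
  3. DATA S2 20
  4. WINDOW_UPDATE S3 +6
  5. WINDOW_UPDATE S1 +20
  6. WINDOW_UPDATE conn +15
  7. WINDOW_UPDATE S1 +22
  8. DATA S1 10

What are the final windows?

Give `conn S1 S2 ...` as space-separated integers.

Answer: -5 63 -10 30

Derivation:
Op 1: conn=10 S1=24 S2=10 S3=24 blocked=[]
Op 2: conn=10 S1=31 S2=10 S3=24 blocked=[]
Op 3: conn=-10 S1=31 S2=-10 S3=24 blocked=[1, 2, 3]
Op 4: conn=-10 S1=31 S2=-10 S3=30 blocked=[1, 2, 3]
Op 5: conn=-10 S1=51 S2=-10 S3=30 blocked=[1, 2, 3]
Op 6: conn=5 S1=51 S2=-10 S3=30 blocked=[2]
Op 7: conn=5 S1=73 S2=-10 S3=30 blocked=[2]
Op 8: conn=-5 S1=63 S2=-10 S3=30 blocked=[1, 2, 3]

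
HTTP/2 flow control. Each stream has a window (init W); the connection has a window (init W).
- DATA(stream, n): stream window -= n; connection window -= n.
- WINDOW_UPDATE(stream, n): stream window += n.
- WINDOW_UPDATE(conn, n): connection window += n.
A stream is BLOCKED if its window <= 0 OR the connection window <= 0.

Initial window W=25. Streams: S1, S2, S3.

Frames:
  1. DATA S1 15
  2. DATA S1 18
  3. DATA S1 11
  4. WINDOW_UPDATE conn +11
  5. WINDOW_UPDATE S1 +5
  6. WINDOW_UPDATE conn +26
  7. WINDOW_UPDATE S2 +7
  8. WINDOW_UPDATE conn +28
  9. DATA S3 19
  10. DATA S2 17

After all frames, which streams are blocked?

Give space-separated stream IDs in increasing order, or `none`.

Answer: S1

Derivation:
Op 1: conn=10 S1=10 S2=25 S3=25 blocked=[]
Op 2: conn=-8 S1=-8 S2=25 S3=25 blocked=[1, 2, 3]
Op 3: conn=-19 S1=-19 S2=25 S3=25 blocked=[1, 2, 3]
Op 4: conn=-8 S1=-19 S2=25 S3=25 blocked=[1, 2, 3]
Op 5: conn=-8 S1=-14 S2=25 S3=25 blocked=[1, 2, 3]
Op 6: conn=18 S1=-14 S2=25 S3=25 blocked=[1]
Op 7: conn=18 S1=-14 S2=32 S3=25 blocked=[1]
Op 8: conn=46 S1=-14 S2=32 S3=25 blocked=[1]
Op 9: conn=27 S1=-14 S2=32 S3=6 blocked=[1]
Op 10: conn=10 S1=-14 S2=15 S3=6 blocked=[1]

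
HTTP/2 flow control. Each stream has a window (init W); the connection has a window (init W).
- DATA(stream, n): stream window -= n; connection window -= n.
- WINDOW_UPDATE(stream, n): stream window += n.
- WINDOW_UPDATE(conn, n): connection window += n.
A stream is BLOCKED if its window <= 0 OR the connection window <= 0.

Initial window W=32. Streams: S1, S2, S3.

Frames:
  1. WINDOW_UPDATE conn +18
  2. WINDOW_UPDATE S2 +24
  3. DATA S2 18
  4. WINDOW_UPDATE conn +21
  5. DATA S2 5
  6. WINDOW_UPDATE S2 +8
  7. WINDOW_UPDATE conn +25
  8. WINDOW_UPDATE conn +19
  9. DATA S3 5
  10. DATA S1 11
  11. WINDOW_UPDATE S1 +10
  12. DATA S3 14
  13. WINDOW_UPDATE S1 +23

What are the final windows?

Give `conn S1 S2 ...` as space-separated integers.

Op 1: conn=50 S1=32 S2=32 S3=32 blocked=[]
Op 2: conn=50 S1=32 S2=56 S3=32 blocked=[]
Op 3: conn=32 S1=32 S2=38 S3=32 blocked=[]
Op 4: conn=53 S1=32 S2=38 S3=32 blocked=[]
Op 5: conn=48 S1=32 S2=33 S3=32 blocked=[]
Op 6: conn=48 S1=32 S2=41 S3=32 blocked=[]
Op 7: conn=73 S1=32 S2=41 S3=32 blocked=[]
Op 8: conn=92 S1=32 S2=41 S3=32 blocked=[]
Op 9: conn=87 S1=32 S2=41 S3=27 blocked=[]
Op 10: conn=76 S1=21 S2=41 S3=27 blocked=[]
Op 11: conn=76 S1=31 S2=41 S3=27 blocked=[]
Op 12: conn=62 S1=31 S2=41 S3=13 blocked=[]
Op 13: conn=62 S1=54 S2=41 S3=13 blocked=[]

Answer: 62 54 41 13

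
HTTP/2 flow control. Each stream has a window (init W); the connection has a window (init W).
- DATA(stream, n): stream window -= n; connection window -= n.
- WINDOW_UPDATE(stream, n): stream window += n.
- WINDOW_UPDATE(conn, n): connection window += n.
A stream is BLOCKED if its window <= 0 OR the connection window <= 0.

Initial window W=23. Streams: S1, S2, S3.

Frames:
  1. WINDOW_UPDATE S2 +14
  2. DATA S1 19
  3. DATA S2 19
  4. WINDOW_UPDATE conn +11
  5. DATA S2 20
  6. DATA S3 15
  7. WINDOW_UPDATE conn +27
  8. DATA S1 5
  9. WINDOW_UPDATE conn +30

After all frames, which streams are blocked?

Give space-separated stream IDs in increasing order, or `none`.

Op 1: conn=23 S1=23 S2=37 S3=23 blocked=[]
Op 2: conn=4 S1=4 S2=37 S3=23 blocked=[]
Op 3: conn=-15 S1=4 S2=18 S3=23 blocked=[1, 2, 3]
Op 4: conn=-4 S1=4 S2=18 S3=23 blocked=[1, 2, 3]
Op 5: conn=-24 S1=4 S2=-2 S3=23 blocked=[1, 2, 3]
Op 6: conn=-39 S1=4 S2=-2 S3=8 blocked=[1, 2, 3]
Op 7: conn=-12 S1=4 S2=-2 S3=8 blocked=[1, 2, 3]
Op 8: conn=-17 S1=-1 S2=-2 S3=8 blocked=[1, 2, 3]
Op 9: conn=13 S1=-1 S2=-2 S3=8 blocked=[1, 2]

Answer: S1 S2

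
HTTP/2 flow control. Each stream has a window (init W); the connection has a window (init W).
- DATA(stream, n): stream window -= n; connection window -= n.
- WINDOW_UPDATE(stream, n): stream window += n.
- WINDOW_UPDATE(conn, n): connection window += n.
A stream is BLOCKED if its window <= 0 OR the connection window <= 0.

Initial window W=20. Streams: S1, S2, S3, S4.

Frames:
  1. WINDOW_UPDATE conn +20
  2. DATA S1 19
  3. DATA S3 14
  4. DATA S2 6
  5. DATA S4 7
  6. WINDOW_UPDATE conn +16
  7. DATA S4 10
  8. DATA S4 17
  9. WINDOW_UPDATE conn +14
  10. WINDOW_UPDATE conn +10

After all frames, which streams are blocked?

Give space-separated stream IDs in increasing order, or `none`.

Op 1: conn=40 S1=20 S2=20 S3=20 S4=20 blocked=[]
Op 2: conn=21 S1=1 S2=20 S3=20 S4=20 blocked=[]
Op 3: conn=7 S1=1 S2=20 S3=6 S4=20 blocked=[]
Op 4: conn=1 S1=1 S2=14 S3=6 S4=20 blocked=[]
Op 5: conn=-6 S1=1 S2=14 S3=6 S4=13 blocked=[1, 2, 3, 4]
Op 6: conn=10 S1=1 S2=14 S3=6 S4=13 blocked=[]
Op 7: conn=0 S1=1 S2=14 S3=6 S4=3 blocked=[1, 2, 3, 4]
Op 8: conn=-17 S1=1 S2=14 S3=6 S4=-14 blocked=[1, 2, 3, 4]
Op 9: conn=-3 S1=1 S2=14 S3=6 S4=-14 blocked=[1, 2, 3, 4]
Op 10: conn=7 S1=1 S2=14 S3=6 S4=-14 blocked=[4]

Answer: S4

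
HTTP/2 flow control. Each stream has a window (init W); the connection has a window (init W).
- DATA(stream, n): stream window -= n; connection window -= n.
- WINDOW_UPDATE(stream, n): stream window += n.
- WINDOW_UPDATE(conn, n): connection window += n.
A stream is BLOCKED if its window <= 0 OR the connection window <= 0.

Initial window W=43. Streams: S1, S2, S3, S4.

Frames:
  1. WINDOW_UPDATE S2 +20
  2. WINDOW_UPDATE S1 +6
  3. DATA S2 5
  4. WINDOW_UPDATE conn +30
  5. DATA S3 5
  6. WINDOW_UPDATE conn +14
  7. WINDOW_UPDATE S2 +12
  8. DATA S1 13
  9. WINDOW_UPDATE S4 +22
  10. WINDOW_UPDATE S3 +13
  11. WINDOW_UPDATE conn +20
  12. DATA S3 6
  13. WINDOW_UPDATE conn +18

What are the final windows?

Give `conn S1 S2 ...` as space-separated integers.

Answer: 96 36 70 45 65

Derivation:
Op 1: conn=43 S1=43 S2=63 S3=43 S4=43 blocked=[]
Op 2: conn=43 S1=49 S2=63 S3=43 S4=43 blocked=[]
Op 3: conn=38 S1=49 S2=58 S3=43 S4=43 blocked=[]
Op 4: conn=68 S1=49 S2=58 S3=43 S4=43 blocked=[]
Op 5: conn=63 S1=49 S2=58 S3=38 S4=43 blocked=[]
Op 6: conn=77 S1=49 S2=58 S3=38 S4=43 blocked=[]
Op 7: conn=77 S1=49 S2=70 S3=38 S4=43 blocked=[]
Op 8: conn=64 S1=36 S2=70 S3=38 S4=43 blocked=[]
Op 9: conn=64 S1=36 S2=70 S3=38 S4=65 blocked=[]
Op 10: conn=64 S1=36 S2=70 S3=51 S4=65 blocked=[]
Op 11: conn=84 S1=36 S2=70 S3=51 S4=65 blocked=[]
Op 12: conn=78 S1=36 S2=70 S3=45 S4=65 blocked=[]
Op 13: conn=96 S1=36 S2=70 S3=45 S4=65 blocked=[]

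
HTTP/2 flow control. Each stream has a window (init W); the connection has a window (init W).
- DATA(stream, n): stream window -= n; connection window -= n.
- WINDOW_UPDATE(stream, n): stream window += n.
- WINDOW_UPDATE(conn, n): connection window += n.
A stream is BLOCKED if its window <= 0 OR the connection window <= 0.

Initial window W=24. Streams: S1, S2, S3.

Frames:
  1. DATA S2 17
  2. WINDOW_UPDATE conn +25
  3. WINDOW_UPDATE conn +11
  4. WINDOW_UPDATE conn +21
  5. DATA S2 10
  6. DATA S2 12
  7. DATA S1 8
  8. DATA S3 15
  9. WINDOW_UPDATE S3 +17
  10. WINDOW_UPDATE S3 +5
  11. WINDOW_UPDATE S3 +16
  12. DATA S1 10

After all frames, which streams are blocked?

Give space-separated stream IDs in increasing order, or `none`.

Op 1: conn=7 S1=24 S2=7 S3=24 blocked=[]
Op 2: conn=32 S1=24 S2=7 S3=24 blocked=[]
Op 3: conn=43 S1=24 S2=7 S3=24 blocked=[]
Op 4: conn=64 S1=24 S2=7 S3=24 blocked=[]
Op 5: conn=54 S1=24 S2=-3 S3=24 blocked=[2]
Op 6: conn=42 S1=24 S2=-15 S3=24 blocked=[2]
Op 7: conn=34 S1=16 S2=-15 S3=24 blocked=[2]
Op 8: conn=19 S1=16 S2=-15 S3=9 blocked=[2]
Op 9: conn=19 S1=16 S2=-15 S3=26 blocked=[2]
Op 10: conn=19 S1=16 S2=-15 S3=31 blocked=[2]
Op 11: conn=19 S1=16 S2=-15 S3=47 blocked=[2]
Op 12: conn=9 S1=6 S2=-15 S3=47 blocked=[2]

Answer: S2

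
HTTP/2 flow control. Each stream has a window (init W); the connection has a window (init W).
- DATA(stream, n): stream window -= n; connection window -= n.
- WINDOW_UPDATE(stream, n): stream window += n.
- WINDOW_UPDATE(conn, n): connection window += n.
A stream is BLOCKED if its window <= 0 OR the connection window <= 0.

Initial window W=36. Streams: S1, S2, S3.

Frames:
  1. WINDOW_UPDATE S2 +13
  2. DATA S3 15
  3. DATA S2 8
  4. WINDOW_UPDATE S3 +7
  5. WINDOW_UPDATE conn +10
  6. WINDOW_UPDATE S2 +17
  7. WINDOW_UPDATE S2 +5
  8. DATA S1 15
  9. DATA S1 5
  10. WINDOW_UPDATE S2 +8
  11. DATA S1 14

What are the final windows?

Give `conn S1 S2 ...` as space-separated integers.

Op 1: conn=36 S1=36 S2=49 S3=36 blocked=[]
Op 2: conn=21 S1=36 S2=49 S3=21 blocked=[]
Op 3: conn=13 S1=36 S2=41 S3=21 blocked=[]
Op 4: conn=13 S1=36 S2=41 S3=28 blocked=[]
Op 5: conn=23 S1=36 S2=41 S3=28 blocked=[]
Op 6: conn=23 S1=36 S2=58 S3=28 blocked=[]
Op 7: conn=23 S1=36 S2=63 S3=28 blocked=[]
Op 8: conn=8 S1=21 S2=63 S3=28 blocked=[]
Op 9: conn=3 S1=16 S2=63 S3=28 blocked=[]
Op 10: conn=3 S1=16 S2=71 S3=28 blocked=[]
Op 11: conn=-11 S1=2 S2=71 S3=28 blocked=[1, 2, 3]

Answer: -11 2 71 28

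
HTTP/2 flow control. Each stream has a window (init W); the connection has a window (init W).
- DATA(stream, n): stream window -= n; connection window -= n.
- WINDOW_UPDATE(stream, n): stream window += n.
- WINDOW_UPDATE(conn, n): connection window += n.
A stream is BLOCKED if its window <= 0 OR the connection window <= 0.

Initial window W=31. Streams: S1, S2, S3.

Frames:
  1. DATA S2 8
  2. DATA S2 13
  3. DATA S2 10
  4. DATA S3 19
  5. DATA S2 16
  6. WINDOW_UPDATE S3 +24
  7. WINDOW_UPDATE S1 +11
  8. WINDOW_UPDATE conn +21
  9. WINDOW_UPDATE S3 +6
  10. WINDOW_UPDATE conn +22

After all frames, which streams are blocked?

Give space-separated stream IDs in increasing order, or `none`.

Answer: S2

Derivation:
Op 1: conn=23 S1=31 S2=23 S3=31 blocked=[]
Op 2: conn=10 S1=31 S2=10 S3=31 blocked=[]
Op 3: conn=0 S1=31 S2=0 S3=31 blocked=[1, 2, 3]
Op 4: conn=-19 S1=31 S2=0 S3=12 blocked=[1, 2, 3]
Op 5: conn=-35 S1=31 S2=-16 S3=12 blocked=[1, 2, 3]
Op 6: conn=-35 S1=31 S2=-16 S3=36 blocked=[1, 2, 3]
Op 7: conn=-35 S1=42 S2=-16 S3=36 blocked=[1, 2, 3]
Op 8: conn=-14 S1=42 S2=-16 S3=36 blocked=[1, 2, 3]
Op 9: conn=-14 S1=42 S2=-16 S3=42 blocked=[1, 2, 3]
Op 10: conn=8 S1=42 S2=-16 S3=42 blocked=[2]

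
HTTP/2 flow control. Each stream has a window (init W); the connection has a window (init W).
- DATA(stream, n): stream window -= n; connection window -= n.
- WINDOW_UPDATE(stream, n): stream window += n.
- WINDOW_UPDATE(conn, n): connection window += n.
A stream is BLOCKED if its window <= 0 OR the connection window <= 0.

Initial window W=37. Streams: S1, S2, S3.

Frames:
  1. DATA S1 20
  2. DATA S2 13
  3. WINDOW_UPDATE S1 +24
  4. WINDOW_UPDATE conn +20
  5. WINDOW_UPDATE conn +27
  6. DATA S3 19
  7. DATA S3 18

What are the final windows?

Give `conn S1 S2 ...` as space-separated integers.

Op 1: conn=17 S1=17 S2=37 S3=37 blocked=[]
Op 2: conn=4 S1=17 S2=24 S3=37 blocked=[]
Op 3: conn=4 S1=41 S2=24 S3=37 blocked=[]
Op 4: conn=24 S1=41 S2=24 S3=37 blocked=[]
Op 5: conn=51 S1=41 S2=24 S3=37 blocked=[]
Op 6: conn=32 S1=41 S2=24 S3=18 blocked=[]
Op 7: conn=14 S1=41 S2=24 S3=0 blocked=[3]

Answer: 14 41 24 0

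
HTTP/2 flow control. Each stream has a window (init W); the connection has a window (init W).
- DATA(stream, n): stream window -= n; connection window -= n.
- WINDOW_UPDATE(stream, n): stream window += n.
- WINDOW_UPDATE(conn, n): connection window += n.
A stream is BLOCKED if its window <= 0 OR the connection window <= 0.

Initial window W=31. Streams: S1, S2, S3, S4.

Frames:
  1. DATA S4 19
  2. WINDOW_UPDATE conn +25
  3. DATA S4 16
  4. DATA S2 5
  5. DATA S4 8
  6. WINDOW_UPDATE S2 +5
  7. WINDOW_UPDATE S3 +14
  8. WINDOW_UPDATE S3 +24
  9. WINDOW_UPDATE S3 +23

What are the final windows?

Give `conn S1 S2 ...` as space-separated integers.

Op 1: conn=12 S1=31 S2=31 S3=31 S4=12 blocked=[]
Op 2: conn=37 S1=31 S2=31 S3=31 S4=12 blocked=[]
Op 3: conn=21 S1=31 S2=31 S3=31 S4=-4 blocked=[4]
Op 4: conn=16 S1=31 S2=26 S3=31 S4=-4 blocked=[4]
Op 5: conn=8 S1=31 S2=26 S3=31 S4=-12 blocked=[4]
Op 6: conn=8 S1=31 S2=31 S3=31 S4=-12 blocked=[4]
Op 7: conn=8 S1=31 S2=31 S3=45 S4=-12 blocked=[4]
Op 8: conn=8 S1=31 S2=31 S3=69 S4=-12 blocked=[4]
Op 9: conn=8 S1=31 S2=31 S3=92 S4=-12 blocked=[4]

Answer: 8 31 31 92 -12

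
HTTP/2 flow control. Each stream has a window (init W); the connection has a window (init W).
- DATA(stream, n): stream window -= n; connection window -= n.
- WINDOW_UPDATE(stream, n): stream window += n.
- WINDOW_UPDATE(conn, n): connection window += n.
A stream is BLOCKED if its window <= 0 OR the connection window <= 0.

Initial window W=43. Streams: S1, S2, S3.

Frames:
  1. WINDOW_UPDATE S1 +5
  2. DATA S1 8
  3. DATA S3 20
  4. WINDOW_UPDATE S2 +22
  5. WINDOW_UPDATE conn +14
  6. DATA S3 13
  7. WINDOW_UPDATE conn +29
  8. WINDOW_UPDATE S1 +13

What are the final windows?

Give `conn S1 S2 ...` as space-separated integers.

Answer: 45 53 65 10

Derivation:
Op 1: conn=43 S1=48 S2=43 S3=43 blocked=[]
Op 2: conn=35 S1=40 S2=43 S3=43 blocked=[]
Op 3: conn=15 S1=40 S2=43 S3=23 blocked=[]
Op 4: conn=15 S1=40 S2=65 S3=23 blocked=[]
Op 5: conn=29 S1=40 S2=65 S3=23 blocked=[]
Op 6: conn=16 S1=40 S2=65 S3=10 blocked=[]
Op 7: conn=45 S1=40 S2=65 S3=10 blocked=[]
Op 8: conn=45 S1=53 S2=65 S3=10 blocked=[]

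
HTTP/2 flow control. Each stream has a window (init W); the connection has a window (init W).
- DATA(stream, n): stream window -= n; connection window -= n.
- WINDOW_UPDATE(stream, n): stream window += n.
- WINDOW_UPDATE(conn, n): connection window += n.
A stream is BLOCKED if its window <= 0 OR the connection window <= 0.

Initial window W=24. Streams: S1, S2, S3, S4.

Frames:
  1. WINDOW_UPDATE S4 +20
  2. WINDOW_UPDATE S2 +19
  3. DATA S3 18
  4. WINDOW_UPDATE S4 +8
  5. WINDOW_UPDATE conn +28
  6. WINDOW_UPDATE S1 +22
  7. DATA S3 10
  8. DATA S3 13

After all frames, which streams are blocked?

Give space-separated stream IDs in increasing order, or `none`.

Answer: S3

Derivation:
Op 1: conn=24 S1=24 S2=24 S3=24 S4=44 blocked=[]
Op 2: conn=24 S1=24 S2=43 S3=24 S4=44 blocked=[]
Op 3: conn=6 S1=24 S2=43 S3=6 S4=44 blocked=[]
Op 4: conn=6 S1=24 S2=43 S3=6 S4=52 blocked=[]
Op 5: conn=34 S1=24 S2=43 S3=6 S4=52 blocked=[]
Op 6: conn=34 S1=46 S2=43 S3=6 S4=52 blocked=[]
Op 7: conn=24 S1=46 S2=43 S3=-4 S4=52 blocked=[3]
Op 8: conn=11 S1=46 S2=43 S3=-17 S4=52 blocked=[3]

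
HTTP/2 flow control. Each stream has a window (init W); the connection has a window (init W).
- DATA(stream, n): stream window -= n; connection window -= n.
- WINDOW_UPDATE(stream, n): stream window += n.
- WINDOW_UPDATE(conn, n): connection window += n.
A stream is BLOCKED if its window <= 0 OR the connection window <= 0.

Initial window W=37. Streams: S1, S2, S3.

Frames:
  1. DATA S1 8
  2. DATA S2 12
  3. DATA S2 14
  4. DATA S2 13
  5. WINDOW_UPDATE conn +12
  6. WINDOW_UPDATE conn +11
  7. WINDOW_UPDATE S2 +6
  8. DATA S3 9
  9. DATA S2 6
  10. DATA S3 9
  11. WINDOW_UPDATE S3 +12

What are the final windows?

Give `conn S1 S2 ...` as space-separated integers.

Answer: -11 29 -2 31

Derivation:
Op 1: conn=29 S1=29 S2=37 S3=37 blocked=[]
Op 2: conn=17 S1=29 S2=25 S3=37 blocked=[]
Op 3: conn=3 S1=29 S2=11 S3=37 blocked=[]
Op 4: conn=-10 S1=29 S2=-2 S3=37 blocked=[1, 2, 3]
Op 5: conn=2 S1=29 S2=-2 S3=37 blocked=[2]
Op 6: conn=13 S1=29 S2=-2 S3=37 blocked=[2]
Op 7: conn=13 S1=29 S2=4 S3=37 blocked=[]
Op 8: conn=4 S1=29 S2=4 S3=28 blocked=[]
Op 9: conn=-2 S1=29 S2=-2 S3=28 blocked=[1, 2, 3]
Op 10: conn=-11 S1=29 S2=-2 S3=19 blocked=[1, 2, 3]
Op 11: conn=-11 S1=29 S2=-2 S3=31 blocked=[1, 2, 3]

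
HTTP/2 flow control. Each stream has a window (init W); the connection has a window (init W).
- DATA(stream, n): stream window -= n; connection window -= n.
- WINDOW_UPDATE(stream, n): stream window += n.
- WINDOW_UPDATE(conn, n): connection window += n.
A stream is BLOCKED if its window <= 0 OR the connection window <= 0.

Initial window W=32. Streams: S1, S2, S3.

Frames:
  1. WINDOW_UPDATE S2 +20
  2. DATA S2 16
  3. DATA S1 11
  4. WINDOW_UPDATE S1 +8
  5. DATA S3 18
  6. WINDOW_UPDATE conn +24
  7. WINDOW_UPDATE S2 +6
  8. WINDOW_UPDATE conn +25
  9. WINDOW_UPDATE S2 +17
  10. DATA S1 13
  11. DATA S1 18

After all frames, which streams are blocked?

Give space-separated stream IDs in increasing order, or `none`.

Op 1: conn=32 S1=32 S2=52 S3=32 blocked=[]
Op 2: conn=16 S1=32 S2=36 S3=32 blocked=[]
Op 3: conn=5 S1=21 S2=36 S3=32 blocked=[]
Op 4: conn=5 S1=29 S2=36 S3=32 blocked=[]
Op 5: conn=-13 S1=29 S2=36 S3=14 blocked=[1, 2, 3]
Op 6: conn=11 S1=29 S2=36 S3=14 blocked=[]
Op 7: conn=11 S1=29 S2=42 S3=14 blocked=[]
Op 8: conn=36 S1=29 S2=42 S3=14 blocked=[]
Op 9: conn=36 S1=29 S2=59 S3=14 blocked=[]
Op 10: conn=23 S1=16 S2=59 S3=14 blocked=[]
Op 11: conn=5 S1=-2 S2=59 S3=14 blocked=[1]

Answer: S1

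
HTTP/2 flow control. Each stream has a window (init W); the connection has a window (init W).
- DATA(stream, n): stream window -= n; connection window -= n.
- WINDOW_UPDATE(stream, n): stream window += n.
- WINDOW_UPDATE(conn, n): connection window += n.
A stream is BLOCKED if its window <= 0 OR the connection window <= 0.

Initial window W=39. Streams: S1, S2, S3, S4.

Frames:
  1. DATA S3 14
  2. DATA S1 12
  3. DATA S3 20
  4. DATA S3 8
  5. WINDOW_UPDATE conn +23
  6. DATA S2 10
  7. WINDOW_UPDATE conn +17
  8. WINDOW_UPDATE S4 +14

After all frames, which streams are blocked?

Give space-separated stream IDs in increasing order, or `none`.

Answer: S3

Derivation:
Op 1: conn=25 S1=39 S2=39 S3=25 S4=39 blocked=[]
Op 2: conn=13 S1=27 S2=39 S3=25 S4=39 blocked=[]
Op 3: conn=-7 S1=27 S2=39 S3=5 S4=39 blocked=[1, 2, 3, 4]
Op 4: conn=-15 S1=27 S2=39 S3=-3 S4=39 blocked=[1, 2, 3, 4]
Op 5: conn=8 S1=27 S2=39 S3=-3 S4=39 blocked=[3]
Op 6: conn=-2 S1=27 S2=29 S3=-3 S4=39 blocked=[1, 2, 3, 4]
Op 7: conn=15 S1=27 S2=29 S3=-3 S4=39 blocked=[3]
Op 8: conn=15 S1=27 S2=29 S3=-3 S4=53 blocked=[3]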